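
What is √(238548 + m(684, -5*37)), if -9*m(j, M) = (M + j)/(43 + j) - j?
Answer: √1135076974091/2181 ≈ 488.49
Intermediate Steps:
m(j, M) = j/9 - (M + j)/(9*(43 + j)) (m(j, M) = -((M + j)/(43 + j) - j)/9 = -(-j + (M + j)/(43 + j))/9 = j/9 - (M + j)/(9*(43 + j)))
√(238548 + m(684, -5*37)) = √(238548 + (684² - (-5)*37 + 42*684)/(9*(43 + 684))) = √(238548 + (⅑)*(467856 - 1*(-185) + 28728)/727) = √(238548 + (⅑)*(1/727)*(467856 + 185 + 28728)) = √(238548 + (⅑)*(1/727)*496769) = √(238548 + 496769/6543) = √(1561316333/6543) = √1135076974091/2181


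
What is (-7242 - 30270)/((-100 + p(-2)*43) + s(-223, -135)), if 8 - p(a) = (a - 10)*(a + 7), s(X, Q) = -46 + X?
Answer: -37512/2555 ≈ -14.682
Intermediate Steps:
p(a) = 8 - (-10 + a)*(7 + a) (p(a) = 8 - (a - 10)*(a + 7) = 8 - (-10 + a)*(7 + a))
(-7242 - 30270)/((-100 + p(-2)*43) + s(-223, -135)) = (-7242 - 30270)/((-100 + (78 - 1*(-2)² + 3*(-2))*43) + (-46 - 223)) = -37512/((-100 + (78 - 1*4 - 6)*43) - 269) = -37512/((-100 + (78 - 4 - 6)*43) - 269) = -37512/((-100 + 68*43) - 269) = -37512/((-100 + 2924) - 269) = -37512/(2824 - 269) = -37512/2555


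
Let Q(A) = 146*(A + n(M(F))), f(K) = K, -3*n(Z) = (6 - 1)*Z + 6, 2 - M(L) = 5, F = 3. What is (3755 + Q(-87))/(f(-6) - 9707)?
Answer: 8509/9713 ≈ 0.87604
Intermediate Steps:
M(L) = -3 (M(L) = 2 - 1*5 = 2 - 5 = -3)
n(Z) = -2 - 5*Z/3 (n(Z) = -((6 - 1)*Z + 6)/3 = -(5*Z + 6)/3 = -(6 + 5*Z)/3 = -2 - 5*Z/3)
Q(A) = 438 + 146*A (Q(A) = 146*(A + (-2 - 5/3*(-3))) = 146*(A + (-2 + 5)) = 146*(A + 3) = 146*(3 + A) = 438 + 146*A)
(3755 + Q(-87))/(f(-6) - 9707) = (3755 + (438 + 146*(-87)))/(-6 - 9707) = (3755 + (438 - 12702))/(-9713) = (3755 - 12264)*(-1/9713) = -8509*(-1/9713) = 8509/9713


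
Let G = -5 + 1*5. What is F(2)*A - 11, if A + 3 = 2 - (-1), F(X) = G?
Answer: -11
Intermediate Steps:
G = 0 (G = -5 + 5 = 0)
F(X) = 0
A = 0 (A = -3 + (2 - (-1)) = -3 + (2 - 1*(-1)) = -3 + (2 + 1) = -3 + 3 = 0)
F(2)*A - 11 = 0*0 - 11 = 0 - 11 = -11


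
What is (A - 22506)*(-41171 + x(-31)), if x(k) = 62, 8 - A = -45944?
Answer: -963841614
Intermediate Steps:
A = 45952 (A = 8 - 1*(-45944) = 8 + 45944 = 45952)
(A - 22506)*(-41171 + x(-31)) = (45952 - 22506)*(-41171 + 62) = 23446*(-41109) = -963841614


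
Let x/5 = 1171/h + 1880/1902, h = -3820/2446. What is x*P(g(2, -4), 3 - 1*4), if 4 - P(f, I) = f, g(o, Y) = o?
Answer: -1360163083/181641 ≈ -7488.2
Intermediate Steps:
h = -1910/1223 (h = -3820*1/2446 = -1910/1223 ≈ -1.5617)
P(f, I) = 4 - f
x = -1360163083/363282 (x = 5*(1171/(-1910/1223) + 1880/1902) = 5*(1171*(-1223/1910) + 1880*(1/1902)) = 5*(-1432133/1910 + 940/951) = 5*(-1360163083/1816410) = -1360163083/363282 ≈ -3744.1)
x*P(g(2, -4), 3 - 1*4) = -1360163083*(4 - 1*2)/363282 = -1360163083*(4 - 2)/363282 = -1360163083/363282*2 = -1360163083/181641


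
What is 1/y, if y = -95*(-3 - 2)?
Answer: 1/475 ≈ 0.0021053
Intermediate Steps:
y = 475 (y = -95*(-5) = 475)
1/y = 1/475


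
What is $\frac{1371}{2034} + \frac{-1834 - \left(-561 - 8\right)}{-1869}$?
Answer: $\frac{570601}{422394} \approx 1.3509$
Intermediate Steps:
$\frac{1371}{2034} + \frac{-1834 - \left(-561 - 8\right)}{-1869} = 1371 \cdot \frac{1}{2034} + \left(-1834 - -569\right) \left(- \frac{1}{1869}\right) = \frac{457}{678} + \left(-1834 + 569\right) \left(- \frac{1}{1869}\right) = \frac{457}{678} - - \frac{1265}{1869} = \frac{457}{678} + \frac{1265}{1869} = \frac{570601}{422394}$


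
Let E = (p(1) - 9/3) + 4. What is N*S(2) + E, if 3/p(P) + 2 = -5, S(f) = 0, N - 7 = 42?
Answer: 4/7 ≈ 0.57143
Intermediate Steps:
N = 49 (N = 7 + 42 = 49)
p(P) = -3/7 (p(P) = 3/(-2 - 5) = 3/(-7) = 3*(-⅐) = -3/7)
E = 4/7 (E = (-3/7 - 9/3) + 4 = (-3/7 - 9*⅓) + 4 = (-3/7 - 3) + 4 = -24/7 + 4 = 4/7 ≈ 0.57143)
N*S(2) + E = 49*0 + 4/7 = 0 + 4/7 = 4/7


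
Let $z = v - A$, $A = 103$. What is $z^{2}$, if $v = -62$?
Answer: $27225$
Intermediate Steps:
$z = -165$ ($z = -62 - 103 = -165$)
$z^{2} = \left(-165\right)^{2} = 27225$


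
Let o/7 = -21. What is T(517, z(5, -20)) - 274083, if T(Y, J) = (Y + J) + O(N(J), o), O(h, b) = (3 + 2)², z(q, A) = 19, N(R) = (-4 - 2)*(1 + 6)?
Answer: -273522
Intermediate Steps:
N(R) = -42 (N(R) = -6*7 = -42)
o = -147 (o = 7*(-21) = -147)
O(h, b) = 25 (O(h, b) = 5² = 25)
T(Y, J) = 25 + J + Y (T(Y, J) = (Y + J) + 25 = (J + Y) + 25 = 25 + J + Y)
T(517, z(5, -20)) - 274083 = (25 + 19 + 517) - 274083 = 561 - 274083 = -273522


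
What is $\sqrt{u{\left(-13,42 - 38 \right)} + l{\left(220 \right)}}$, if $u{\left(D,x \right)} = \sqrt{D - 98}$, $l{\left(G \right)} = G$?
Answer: $\sqrt{220 + i \sqrt{111}} \approx 14.837 + 0.35505 i$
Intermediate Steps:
$u{\left(D,x \right)} = \sqrt{-98 + D}$
$\sqrt{u{\left(-13,42 - 38 \right)} + l{\left(220 \right)}} = \sqrt{\sqrt{-98 - 13} + 220} = \sqrt{\sqrt{-111} + 220} = \sqrt{i \sqrt{111} + 220} = \sqrt{220 + i \sqrt{111}}$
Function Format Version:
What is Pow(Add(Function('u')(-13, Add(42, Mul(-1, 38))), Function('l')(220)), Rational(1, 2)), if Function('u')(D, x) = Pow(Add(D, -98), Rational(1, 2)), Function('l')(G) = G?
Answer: Pow(Add(220, Mul(I, Pow(111, Rational(1, 2)))), Rational(1, 2)) ≈ Add(14.837, Mul(0.35505, I))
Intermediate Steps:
Function('u')(D, x) = Pow(Add(-98, D), Rational(1, 2))
Pow(Add(Function('u')(-13, Add(42, Mul(-1, 38))), Function('l')(220)), Rational(1, 2)) = Pow(Add(Pow(Add(-98, -13), Rational(1, 2)), 220), Rational(1, 2)) = Pow(Add(Pow(-111, Rational(1, 2)), 220), Rational(1, 2)) = Pow(Add(Mul(I, Pow(111, Rational(1, 2))), 220), Rational(1, 2)) = Pow(Add(220, Mul(I, Pow(111, Rational(1, 2)))), Rational(1, 2))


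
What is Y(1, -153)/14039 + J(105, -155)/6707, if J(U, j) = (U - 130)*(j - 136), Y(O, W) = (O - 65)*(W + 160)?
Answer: 99128989/94159573 ≈ 1.0528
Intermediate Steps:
Y(O, W) = (-65 + O)*(160 + W)
J(U, j) = (-136 + j)*(-130 + U) (J(U, j) = (-130 + U)*(-136 + j) = (-136 + j)*(-130 + U))
Y(1, -153)/14039 + J(105, -155)/6707 = (-10400 - 65*(-153) + 160*1 + 1*(-153))/14039 + (17680 - 136*105 - 130*(-155) + 105*(-155))/6707 = (-10400 + 9945 + 160 - 153)*(1/14039) + (17680 - 14280 + 20150 - 16275)*(1/6707) = -448*1/14039 + 7275*(1/6707) = -448/14039 + 7275/6707 = 99128989/94159573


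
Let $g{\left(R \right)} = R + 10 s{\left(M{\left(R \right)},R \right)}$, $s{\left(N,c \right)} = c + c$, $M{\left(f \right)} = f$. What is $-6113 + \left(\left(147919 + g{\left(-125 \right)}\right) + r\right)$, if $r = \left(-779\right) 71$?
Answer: $83872$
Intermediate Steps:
$s{\left(N,c \right)} = 2 c$
$g{\left(R \right)} = 21 R$ ($g{\left(R \right)} = R + 10 \cdot 2 R = R + 20 R = 21 R$)
$r = -55309$
$-6113 + \left(\left(147919 + g{\left(-125 \right)}\right) + r\right) = -6113 + \left(\left(147919 + 21 \left(-125\right)\right) - 55309\right) = -6113 + \left(\left(147919 - 2625\right) - 55309\right) = -6113 + \left(145294 - 55309\right) = -6113 + 89985 = 83872$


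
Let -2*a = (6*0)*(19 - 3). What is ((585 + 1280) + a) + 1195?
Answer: 3060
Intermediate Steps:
a = 0 (a = -6*0*(19 - 3)/2 = -0*16 = -1/2*0 = 0)
((585 + 1280) + a) + 1195 = ((585 + 1280) + 0) + 1195 = (1865 + 0) + 1195 = 1865 + 1195 = 3060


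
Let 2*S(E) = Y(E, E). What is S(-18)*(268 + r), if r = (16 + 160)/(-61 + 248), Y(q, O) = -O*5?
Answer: 205740/17 ≈ 12102.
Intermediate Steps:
Y(q, O) = -5*O
S(E) = -5*E/2 (S(E) = (-5*E)/2 = -5*E/2)
r = 16/17 (r = 176/187 = 176*(1/187) = 16/17 ≈ 0.94118)
S(-18)*(268 + r) = (-5/2*(-18))*(268 + 16/17) = 45*(4572/17) = 205740/17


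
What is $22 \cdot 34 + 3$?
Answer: $751$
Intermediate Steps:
$22 \cdot 34 + 3 = 748 + 3 = 751$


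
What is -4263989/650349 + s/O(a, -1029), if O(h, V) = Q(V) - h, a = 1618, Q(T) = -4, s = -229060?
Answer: 71026375891/527433039 ≈ 134.66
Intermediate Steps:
O(h, V) = -4 - h
-4263989/650349 + s/O(a, -1029) = -4263989/650349 - 229060/(-4 - 1*1618) = -4263989*1/650349 - 229060/(-4 - 1618) = -4263989/650349 - 229060/(-1622) = -4263989/650349 - 229060*(-1/1622) = -4263989/650349 + 114530/811 = 71026375891/527433039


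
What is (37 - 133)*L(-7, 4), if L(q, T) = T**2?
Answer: -1536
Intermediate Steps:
(37 - 133)*L(-7, 4) = (37 - 133)*4**2 = -96*16 = -1536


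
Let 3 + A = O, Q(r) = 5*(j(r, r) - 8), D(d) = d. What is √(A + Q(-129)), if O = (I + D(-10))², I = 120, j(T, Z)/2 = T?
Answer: √10767 ≈ 103.76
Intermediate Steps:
j(T, Z) = 2*T
Q(r) = -40 + 10*r (Q(r) = 5*(2*r - 8) = 5*(-8 + 2*r) = -40 + 10*r)
O = 12100 (O = (120 - 10)² = 110² = 12100)
A = 12097 (A = -3 + 12100 = 12097)
√(A + Q(-129)) = √(12097 + (-40 + 10*(-129))) = √(12097 + (-40 - 1290)) = √(12097 - 1330) = √10767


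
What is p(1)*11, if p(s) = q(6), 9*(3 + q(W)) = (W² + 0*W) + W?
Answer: 55/3 ≈ 18.333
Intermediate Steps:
q(W) = -3 + W/9 + W²/9 (q(W) = -3 + ((W² + 0*W) + W)/9 = -3 + ((W² + 0) + W)/9 = -3 + (W² + W)/9 = -3 + (W + W²)/9 = -3 + (W/9 + W²/9) = -3 + W/9 + W²/9)
p(s) = 5/3 (p(s) = -3 + (⅑)*6 + (⅑)*6² = -3 + ⅔ + (⅑)*36 = -3 + ⅔ + 4 = 5/3)
p(1)*11 = (5/3)*11 = 55/3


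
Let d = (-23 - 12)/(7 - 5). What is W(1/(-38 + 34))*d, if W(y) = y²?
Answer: -35/32 ≈ -1.0938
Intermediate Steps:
d = -35/2 ≈ -17.500
W(1/(-38 + 34))*d = (1/(-38 + 34))²*(-35/2) = (1/(-4))²*(-35/2) = (-¼)²*(-35/2) = (1/16)*(-35/2) = -35/32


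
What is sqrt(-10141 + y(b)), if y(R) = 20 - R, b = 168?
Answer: I*sqrt(10289) ≈ 101.43*I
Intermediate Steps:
sqrt(-10141 + y(b)) = sqrt(-10141 + (20 - 1*168)) = sqrt(-10141 + (20 - 168)) = sqrt(-10141 - 148) = sqrt(-10289) = I*sqrt(10289)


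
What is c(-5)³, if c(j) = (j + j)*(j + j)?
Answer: 1000000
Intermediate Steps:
c(j) = 4*j² (c(j) = (2*j)*(2*j) = 4*j²)
c(-5)³ = (4*(-5)²)³ = (4*25)³ = 100³ = 1000000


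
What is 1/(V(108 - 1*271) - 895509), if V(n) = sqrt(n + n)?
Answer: -895509/801936369407 - I*sqrt(326)/801936369407 ≈ -1.1167e-6 - 2.2515e-11*I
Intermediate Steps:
V(n) = sqrt(2)*sqrt(n) (V(n) = sqrt(2*n) = sqrt(2)*sqrt(n))
1/(V(108 - 1*271) - 895509) = 1/(sqrt(2)*sqrt(108 - 1*271) - 895509) = 1/(sqrt(2)*sqrt(108 - 271) - 895509) = 1/(sqrt(2)*sqrt(-163) - 895509) = 1/(sqrt(2)*(I*sqrt(163)) - 895509) = 1/(I*sqrt(326) - 895509) = 1/(-895509 + I*sqrt(326))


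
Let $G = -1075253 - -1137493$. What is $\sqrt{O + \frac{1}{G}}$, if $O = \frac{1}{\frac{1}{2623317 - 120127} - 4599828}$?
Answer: $\frac{\sqrt{10382640214395059525539636210}}{25594518300360520} \approx 0.0039811$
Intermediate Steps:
$G = 62240$ ($G = -1075253 + 1137493 = 62240$)
$O = - \frac{2503190}{11514243451319}$ ($O = \frac{1}{\frac{1}{2503190} - 4599828} = \frac{1}{- \frac{11514243451319}{2503190}} = - \frac{2503190}{11514243451319} \approx -2.174 \cdot 10^{-7}$)
$\sqrt{O + \frac{1}{G}} = \sqrt{- \frac{2503190}{11514243451319} + \frac{1}{62240}} = \sqrt{\frac{11358444905719}{716646512410094560}} = \frac{\sqrt{10382640214395059525539636210}}{25594518300360520}$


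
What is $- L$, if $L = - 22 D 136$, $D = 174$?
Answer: $520608$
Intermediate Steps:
$L = -520608$ ($L = \left(-22\right) 174 \cdot 136 = \left(-3828\right) 136 = -520608$)
$- L = \left(-1\right) \left(-520608\right) = 520608$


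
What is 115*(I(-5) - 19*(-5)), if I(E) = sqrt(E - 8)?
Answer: 10925 + 115*I*sqrt(13) ≈ 10925.0 + 414.64*I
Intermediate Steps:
I(E) = sqrt(-8 + E)
115*(I(-5) - 19*(-5)) = 115*(sqrt(-8 - 5) - 19*(-5)) = 115*(sqrt(-13) + 95) = 115*(I*sqrt(13) + 95) = 115*(95 + I*sqrt(13)) = 10925 + 115*I*sqrt(13)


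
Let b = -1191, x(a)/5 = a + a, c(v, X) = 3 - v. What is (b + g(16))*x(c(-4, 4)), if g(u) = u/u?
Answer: -83300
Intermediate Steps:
x(a) = 10*a (x(a) = 5*(a + a) = 5*(2*a) = 10*a)
g(u) = 1
(b + g(16))*x(c(-4, 4)) = (-1191 + 1)*(10*(3 - 1*(-4))) = -11900*(3 + 4) = -11900*7 = -1190*70 = -83300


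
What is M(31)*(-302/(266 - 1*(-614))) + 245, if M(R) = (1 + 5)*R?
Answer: 39857/220 ≈ 181.17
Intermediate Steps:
M(R) = 6*R
M(31)*(-302/(266 - 1*(-614))) + 245 = (6*31)*(-302/(266 - 1*(-614))) + 245 = 186*(-302/(266 + 614)) + 245 = 186*(-302/880) + 245 = 186*(-302*1/880) + 245 = 186*(-151/440) + 245 = -14043/220 + 245 = 39857/220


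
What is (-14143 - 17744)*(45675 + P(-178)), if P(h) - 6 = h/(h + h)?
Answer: -2913291981/2 ≈ -1.4566e+9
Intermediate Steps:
P(h) = 13/2 (P(h) = 6 + h/(h + h) = 6 + h/((2*h)) = 6 + h*(1/(2*h)) = 6 + ½ = 13/2)
(-14143 - 17744)*(45675 + P(-178)) = (-14143 - 17744)*(45675 + 13/2) = -31887*91363/2 = -2913291981/2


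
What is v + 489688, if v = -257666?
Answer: 232022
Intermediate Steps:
v + 489688 = -257666 + 489688 = 232022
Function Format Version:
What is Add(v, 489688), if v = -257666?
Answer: 232022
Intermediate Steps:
Add(v, 489688) = Add(-257666, 489688) = 232022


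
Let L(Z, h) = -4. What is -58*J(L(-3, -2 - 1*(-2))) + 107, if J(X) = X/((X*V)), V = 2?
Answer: 78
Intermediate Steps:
J(X) = ½ (J(X) = X/((X*2)) = X/((2*X)) = X*(1/(2*X)) = ½)
-58*J(L(-3, -2 - 1*(-2))) + 107 = -58*½ + 107 = -29 + 107 = 78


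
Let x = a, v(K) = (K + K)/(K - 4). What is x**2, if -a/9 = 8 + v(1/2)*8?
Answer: 129600/49 ≈ 2644.9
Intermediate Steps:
v(K) = 2*K/(-4 + K) (v(K) = (2*K)/(-4 + K) = 2*K/(-4 + K))
a = -360/7 (a = -9*(8 + (2/(2*(-4 + 1/2)))*8) = -9*(8 + (2*(1/2)/(-4 + 1/2))*8) = -9*(8 + (2*(1/2)/(-7/2))*8) = -9*(8 + (2*(1/2)*(-2/7))*8) = -9*(8 - 2/7*8) = -9*(8 - 16/7) = -9*40/7 = -360/7 ≈ -51.429)
x = -360/7 ≈ -51.429
x**2 = (-360/7)**2 = 129600/49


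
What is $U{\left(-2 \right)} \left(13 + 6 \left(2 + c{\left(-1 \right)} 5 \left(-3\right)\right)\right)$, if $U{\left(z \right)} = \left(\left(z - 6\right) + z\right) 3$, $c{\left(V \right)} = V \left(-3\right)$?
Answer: $7350$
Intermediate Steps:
$c{\left(V \right)} = - 3 V$
$U{\left(z \right)} = -18 + 6 z$ ($U{\left(z \right)} = \left(\left(z - 6\right) + z\right) 3 = \left(\left(-6 + z\right) + z\right) 3 = \left(-6 + 2 z\right) 3 = -18 + 6 z$)
$U{\left(-2 \right)} \left(13 + 6 \left(2 + c{\left(-1 \right)} 5 \left(-3\right)\right)\right) = \left(-18 + 6 \left(-2\right)\right) \left(13 + 6 \left(2 + \left(-3\right) \left(-1\right) 5 \left(-3\right)\right)\right) = \left(-18 - 12\right) \left(13 + 6 \left(2 + 3 \cdot 5 \left(-3\right)\right)\right) = - 30 \left(13 + 6 \left(2 + 15 \left(-3\right)\right)\right) = - 30 \left(13 + 6 \left(2 - 45\right)\right) = - 30 \left(13 + 6 \left(-43\right)\right) = - 30 \left(13 - 258\right) = \left(-30\right) \left(-245\right) = 7350$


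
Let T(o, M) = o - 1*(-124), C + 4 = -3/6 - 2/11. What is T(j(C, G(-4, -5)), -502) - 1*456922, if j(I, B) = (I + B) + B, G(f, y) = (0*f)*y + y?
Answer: -10049879/22 ≈ -4.5681e+5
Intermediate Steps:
G(f, y) = y (G(f, y) = 0*y + y = 0 + y = y)
C = -103/22 (C = -4 + (-3/6 - 2/11) = -4 + (-3*⅙ - 2*1/11) = -4 + (-½ - 2/11) = -4 - 15/22 = -103/22 ≈ -4.6818)
j(I, B) = I + 2*B (j(I, B) = (B + I) + B = I + 2*B)
T(o, M) = 124 + o (T(o, M) = o + 124 = 124 + o)
T(j(C, G(-4, -5)), -502) - 1*456922 = (124 + (-103/22 + 2*(-5))) - 1*456922 = (124 + (-103/22 - 10)) - 456922 = (124 - 323/22) - 456922 = 2405/22 - 456922 = -10049879/22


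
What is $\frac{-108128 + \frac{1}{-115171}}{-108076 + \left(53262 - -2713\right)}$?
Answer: $\frac{4151069963}{2000174757} \approx 2.0754$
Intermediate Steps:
$\frac{-108128 + \frac{1}{-115171}}{-108076 + \left(53262 - -2713\right)} = \frac{-108128 - \frac{1}{115171}}{-108076 + \left(53262 + 2713\right)} = - \frac{12453209889}{115171 \left(-108076 + 55975\right)} = - \frac{12453209889}{115171 \left(-52101\right)} = \left(- \frac{12453209889}{115171}\right) \left(- \frac{1}{52101}\right) = \frac{4151069963}{2000174757}$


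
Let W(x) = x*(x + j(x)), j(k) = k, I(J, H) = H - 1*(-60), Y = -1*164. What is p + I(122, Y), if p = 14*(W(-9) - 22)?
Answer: 1856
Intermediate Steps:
Y = -164
I(J, H) = 60 + H (I(J, H) = H + 60 = 60 + H)
W(x) = 2*x² (W(x) = x*(x + x) = x*(2*x) = 2*x²)
p = 1960 (p = 14*(2*(-9)² - 22) = 14*(2*81 - 22) = 14*(162 - 22) = 14*140 = 1960)
p + I(122, Y) = 1960 + (60 - 164) = 1960 - 104 = 1856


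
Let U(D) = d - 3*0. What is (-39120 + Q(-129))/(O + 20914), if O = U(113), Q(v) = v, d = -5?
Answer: -5607/2987 ≈ -1.8771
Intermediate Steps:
U(D) = -5 (U(D) = -5 - 3*0 = -5 + 0 = -5)
O = -5
(-39120 + Q(-129))/(O + 20914) = (-39120 - 129)/(-5 + 20914) = -39249/20909 = -39249*1/20909 = -5607/2987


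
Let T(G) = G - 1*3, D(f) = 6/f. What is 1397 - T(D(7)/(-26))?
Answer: 127403/91 ≈ 1400.0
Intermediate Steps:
T(G) = -3 + G (T(G) = G - 3 = -3 + G)
1397 - T(D(7)/(-26)) = 1397 - (-3 + (6/7)/(-26)) = 1397 - (-3 + (6*(1/7))*(-1/26)) = 1397 - (-3 + (6/7)*(-1/26)) = 1397 - (-3 - 3/91) = 1397 - 1*(-276/91) = 1397 + 276/91 = 127403/91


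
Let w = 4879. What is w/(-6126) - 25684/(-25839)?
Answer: 10423901/52763238 ≈ 0.19756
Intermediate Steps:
w/(-6126) - 25684/(-25839) = 4879/(-6126) - 25684/(-25839) = 4879*(-1/6126) - 25684*(-1/25839) = -4879/6126 + 25684/25839 = 10423901/52763238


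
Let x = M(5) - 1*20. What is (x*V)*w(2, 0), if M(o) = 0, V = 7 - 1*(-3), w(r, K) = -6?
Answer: 1200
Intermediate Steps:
V = 10 (V = 7 + 3 = 10)
x = -20 (x = 0 - 1*20 = 0 - 20 = -20)
(x*V)*w(2, 0) = -20*10*(-6) = -200*(-6) = 1200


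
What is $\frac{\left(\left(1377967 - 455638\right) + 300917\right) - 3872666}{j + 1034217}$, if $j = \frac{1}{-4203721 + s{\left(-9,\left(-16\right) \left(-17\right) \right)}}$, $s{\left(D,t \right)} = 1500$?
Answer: $- \frac{2783362090455}{1086502098989} \approx -2.5618$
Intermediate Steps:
$j = - \frac{1}{4202221}$ ($j = \frac{1}{-4203721 + 1500} = \frac{1}{-4202221} = - \frac{1}{4202221} \approx -2.3797 \cdot 10^{-7}$)
$\frac{\left(\left(1377967 - 455638\right) + 300917\right) - 3872666}{j + 1034217} = \frac{\left(\left(1377967 - 455638\right) + 300917\right) - 3872666}{- \frac{1}{4202221} + 1034217} = \frac{\left(922329 + 300917\right) - 3872666}{\frac{4346008395956}{4202221}} = \left(1223246 - 3872666\right) \frac{4202221}{4346008395956} = \left(-2649420\right) \frac{4202221}{4346008395956} = - \frac{2783362090455}{1086502098989}$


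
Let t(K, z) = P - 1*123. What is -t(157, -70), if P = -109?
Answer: 232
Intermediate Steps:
t(K, z) = -232 (t(K, z) = -109 - 1*123 = -109 - 123 = -232)
-t(157, -70) = -1*(-232) = 232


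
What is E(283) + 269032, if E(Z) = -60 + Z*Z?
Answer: 349061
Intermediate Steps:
E(Z) = -60 + Z²
E(283) + 269032 = (-60 + 283²) + 269032 = (-60 + 80089) + 269032 = 80029 + 269032 = 349061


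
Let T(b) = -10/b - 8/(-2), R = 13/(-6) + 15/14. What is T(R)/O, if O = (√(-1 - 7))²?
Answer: -151/92 ≈ -1.6413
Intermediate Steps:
R = -23/21 (R = 13*(-⅙) + 15*(1/14) = -13/6 + 15/14 = -23/21 ≈ -1.0952)
T(b) = 4 - 10/b (T(b) = -10/b - 8*(-½) = -10/b + 4 = 4 - 10/b)
O = -8 (O = (√(-8))² = (2*I*√2)² = -8)
T(R)/O = (4 - 10/(-23/21))/(-8) = (4 - 10*(-21/23))*(-⅛) = (4 + 210/23)*(-⅛) = (302/23)*(-⅛) = -151/92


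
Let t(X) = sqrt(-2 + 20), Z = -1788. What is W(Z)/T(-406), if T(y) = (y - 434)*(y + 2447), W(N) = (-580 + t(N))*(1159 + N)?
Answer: -18241/85722 + 629*sqrt(2)/571480 ≈ -0.21124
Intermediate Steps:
t(X) = 3*sqrt(2) (t(X) = sqrt(18) = 3*sqrt(2))
W(N) = (-580 + 3*sqrt(2))*(1159 + N)
T(y) = (-434 + y)*(2447 + y)
W(Z)/T(-406) = (-672220 - 580*(-1788) + 3477*sqrt(2) + 3*(-1788)*sqrt(2))/(-1061998 + (-406)**2 + 2013*(-406)) = (-672220 + 1037040 + 3477*sqrt(2) - 5364*sqrt(2))/(-1061998 + 164836 - 817278) = (364820 - 1887*sqrt(2))/(-1714440) = (364820 - 1887*sqrt(2))*(-1/1714440) = -18241/85722 + 629*sqrt(2)/571480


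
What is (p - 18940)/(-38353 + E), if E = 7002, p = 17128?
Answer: 1812/31351 ≈ 0.057797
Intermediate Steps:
(p - 18940)/(-38353 + E) = (17128 - 18940)/(-38353 + 7002) = -1812/(-31351) = -1812*(-1/31351) = 1812/31351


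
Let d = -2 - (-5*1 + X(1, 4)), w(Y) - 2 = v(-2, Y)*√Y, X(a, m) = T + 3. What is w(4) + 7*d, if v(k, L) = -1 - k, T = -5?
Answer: 39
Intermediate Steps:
X(a, m) = -2 (X(a, m) = -5 + 3 = -2)
w(Y) = 2 + √Y (w(Y) = 2 + (-1 - 1*(-2))*√Y = 2 + (-1 + 2)*√Y = 2 + 1*√Y = 2 + √Y)
d = 5 (d = -2 - (-5*1 - 2) = -2 - (-5 - 2) = -2 - 1*(-7) = -2 + 7 = 5)
w(4) + 7*d = (2 + √4) + 7*5 = (2 + 2) + 35 = 4 + 35 = 39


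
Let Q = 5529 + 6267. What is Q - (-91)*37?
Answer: 15163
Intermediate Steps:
Q = 11796
Q - (-91)*37 = 11796 - (-91)*37 = 11796 - 1*(-3367) = 11796 + 3367 = 15163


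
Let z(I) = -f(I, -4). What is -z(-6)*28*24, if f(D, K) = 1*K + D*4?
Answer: -18816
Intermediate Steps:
f(D, K) = K + 4*D
z(I) = 4 - 4*I (z(I) = -(-4 + 4*I) = 4 - 4*I)
-z(-6)*28*24 = -(4 - 4*(-6))*28*24 = -(4 + 24)*28*24 = -28*28*24 = -784*24 = -1*18816 = -18816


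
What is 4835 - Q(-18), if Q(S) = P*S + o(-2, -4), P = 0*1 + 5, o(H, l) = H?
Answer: 4927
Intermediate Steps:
P = 5 (P = 0 + 5 = 5)
Q(S) = -2 + 5*S (Q(S) = 5*S - 2 = -2 + 5*S)
4835 - Q(-18) = 4835 - (-2 + 5*(-18)) = 4835 - (-2 - 90) = 4835 - 1*(-92) = 4835 + 92 = 4927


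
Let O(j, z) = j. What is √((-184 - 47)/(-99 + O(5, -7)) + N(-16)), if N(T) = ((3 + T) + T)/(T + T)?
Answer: √475546/376 ≈ 1.8340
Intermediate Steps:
N(T) = (3 + 2*T)/(2*T) (N(T) = (3 + 2*T)/((2*T)) = (3 + 2*T)*(1/(2*T)) = (3 + 2*T)/(2*T))
√((-184 - 47)/(-99 + O(5, -7)) + N(-16)) = √((-184 - 47)/(-99 + 5) + (3/2 - 16)/(-16)) = √(-231/(-94) - 1/16*(-29/2)) = √(-231*(-1/94) + 29/32) = √(231/94 + 29/32) = √(5059/1504) = √475546/376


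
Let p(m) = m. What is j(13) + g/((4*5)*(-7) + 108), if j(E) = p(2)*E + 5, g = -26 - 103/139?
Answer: 141605/4448 ≈ 31.836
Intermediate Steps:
g = -3717/139 (g = -26 - 103*1/139 = -26 - 103/139 = -3717/139 ≈ -26.741)
j(E) = 5 + 2*E (j(E) = 2*E + 5 = 5 + 2*E)
j(13) + g/((4*5)*(-7) + 108) = (5 + 2*13) - 3717/139/((4*5)*(-7) + 108) = (5 + 26) - 3717/139/(20*(-7) + 108) = 31 - 3717/139/(-140 + 108) = 31 - 3717/139/(-32) = 31 - 1/32*(-3717/139) = 31 + 3717/4448 = 141605/4448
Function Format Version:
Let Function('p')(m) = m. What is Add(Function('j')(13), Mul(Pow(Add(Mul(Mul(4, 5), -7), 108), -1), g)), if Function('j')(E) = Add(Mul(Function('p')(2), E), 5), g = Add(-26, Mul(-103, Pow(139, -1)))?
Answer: Rational(141605, 4448) ≈ 31.836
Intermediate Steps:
g = Rational(-3717, 139) (g = Add(-26, Mul(-103, Rational(1, 139))) = Add(-26, Rational(-103, 139)) = Rational(-3717, 139) ≈ -26.741)
Function('j')(E) = Add(5, Mul(2, E)) (Function('j')(E) = Add(Mul(2, E), 5) = Add(5, Mul(2, E)))
Add(Function('j')(13), Mul(Pow(Add(Mul(Mul(4, 5), -7), 108), -1), g)) = Add(Add(5, Mul(2, 13)), Mul(Pow(Add(Mul(Mul(4, 5), -7), 108), -1), Rational(-3717, 139))) = Add(Add(5, 26), Mul(Pow(Add(Mul(20, -7), 108), -1), Rational(-3717, 139))) = Add(31, Mul(Pow(Add(-140, 108), -1), Rational(-3717, 139))) = Add(31, Mul(Pow(-32, -1), Rational(-3717, 139))) = Add(31, Mul(Rational(-1, 32), Rational(-3717, 139))) = Add(31, Rational(3717, 4448)) = Rational(141605, 4448)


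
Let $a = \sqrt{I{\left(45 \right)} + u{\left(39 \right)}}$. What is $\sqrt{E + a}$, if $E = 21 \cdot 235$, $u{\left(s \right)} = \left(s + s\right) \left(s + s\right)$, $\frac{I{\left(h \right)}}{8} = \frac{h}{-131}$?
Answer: $\frac{\sqrt{84689535 + 786 \sqrt{2898899}}}{131} \approx 70.802$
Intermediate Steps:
$I{\left(h \right)} = - \frac{8 h}{131}$ ($I{\left(h \right)} = 8 \frac{h}{-131} = 8 h \left(- \frac{1}{131}\right) = 8 \left(- \frac{h}{131}\right) = - \frac{8 h}{131}$)
$u{\left(s \right)} = 4 s^{2}$ ($u{\left(s \right)} = 2 s 2 s = 4 s^{2}$)
$E = 4935$
$a = \frac{6 \sqrt{2898899}}{131}$ ($a = \sqrt{\left(- \frac{8}{131}\right) 45 + 4 \cdot 39^{2}} = \sqrt{- \frac{360}{131} + 4 \cdot 1521} = \sqrt{- \frac{360}{131} + 6084} = \sqrt{\frac{796644}{131}} = \frac{6 \sqrt{2898899}}{131} \approx 77.982$)
$\sqrt{E + a} = \sqrt{4935 + \frac{6 \sqrt{2898899}}{131}}$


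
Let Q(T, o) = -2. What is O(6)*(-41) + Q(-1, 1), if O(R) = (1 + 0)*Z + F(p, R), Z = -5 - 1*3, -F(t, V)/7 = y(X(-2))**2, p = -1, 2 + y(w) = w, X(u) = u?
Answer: 4918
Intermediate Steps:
y(w) = -2 + w
F(t, V) = -112 (F(t, V) = -7*(-2 - 2)**2 = -7*(-4)**2 = -7*16 = -112)
Z = -8 (Z = -5 - 3 = -8)
O(R) = -120 (O(R) = (1 + 0)*(-8) - 112 = 1*(-8) - 112 = -8 - 112 = -120)
O(6)*(-41) + Q(-1, 1) = -120*(-41) - 2 = 4920 - 2 = 4918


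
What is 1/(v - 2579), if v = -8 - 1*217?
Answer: -1/2804 ≈ -0.00035663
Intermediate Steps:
v = -225 (v = -8 - 217 = -225)
1/(v - 2579) = 1/(-225 - 2579) = 1/(-2804) = -1/2804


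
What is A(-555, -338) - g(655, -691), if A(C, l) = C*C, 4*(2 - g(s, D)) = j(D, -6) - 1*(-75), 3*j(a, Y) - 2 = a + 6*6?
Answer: 923962/3 ≈ 3.0799e+5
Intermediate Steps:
j(a, Y) = 38/3 + a/3 (j(a, Y) = 2/3 + (a + 6*6)/3 = 2/3 + (a + 36)/3 = 2/3 + (36 + a)/3 = 2/3 + (12 + a/3) = 38/3 + a/3)
g(s, D) = -239/12 - D/12 (g(s, D) = 2 - ((38/3 + D/3) - 1*(-75))/4 = 2 - ((38/3 + D/3) + 75)/4 = 2 - (263/3 + D/3)/4 = 2 + (-263/12 - D/12) = -239/12 - D/12)
A(C, l) = C**2
A(-555, -338) - g(655, -691) = (-555)**2 - (-239/12 - 1/12*(-691)) = 308025 - (-239/12 + 691/12) = 308025 - 1*113/3 = 308025 - 113/3 = 923962/3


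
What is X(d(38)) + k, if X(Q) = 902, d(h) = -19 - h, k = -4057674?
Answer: -4056772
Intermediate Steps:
X(d(38)) + k = 902 - 4057674 = -4056772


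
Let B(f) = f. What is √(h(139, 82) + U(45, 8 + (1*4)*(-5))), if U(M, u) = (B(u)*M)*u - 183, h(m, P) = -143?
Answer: √6154 ≈ 78.447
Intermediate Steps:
U(M, u) = -183 + M*u² (U(M, u) = (u*M)*u - 183 = (M*u)*u - 183 = M*u² - 183 = -183 + M*u²)
√(h(139, 82) + U(45, 8 + (1*4)*(-5))) = √(-143 + (-183 + 45*(8 + (1*4)*(-5))²)) = √(-143 + (-183 + 45*(8 + 4*(-5))²)) = √(-143 + (-183 + 45*(8 - 20)²)) = √(-143 + (-183 + 45*(-12)²)) = √(-143 + (-183 + 45*144)) = √(-143 + (-183 + 6480)) = √(-143 + 6297) = √6154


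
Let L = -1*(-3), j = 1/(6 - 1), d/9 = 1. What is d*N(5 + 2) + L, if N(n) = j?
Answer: 24/5 ≈ 4.8000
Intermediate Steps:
d = 9 (d = 9*1 = 9)
j = ⅕ (j = 1/5 = ⅕ ≈ 0.20000)
N(n) = ⅕
L = 3
d*N(5 + 2) + L = 9*(⅕) + 3 = 9/5 + 3 = 24/5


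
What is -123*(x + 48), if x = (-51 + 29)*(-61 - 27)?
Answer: -244032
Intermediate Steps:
x = 1936 (x = -22*(-88) = 1936)
-123*(x + 48) = -123*(1936 + 48) = -123*1984 = -244032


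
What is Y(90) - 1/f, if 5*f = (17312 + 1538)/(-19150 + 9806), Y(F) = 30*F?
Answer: 5094172/1885 ≈ 2702.5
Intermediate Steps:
f = -1885/4672 (f = ((17312 + 1538)/(-19150 + 9806))/5 = (18850/(-9344))/5 = (18850*(-1/9344))/5 = (⅕)*(-9425/4672) = -1885/4672 ≈ -0.40347)
Y(90) - 1/f = 30*90 - 1/(-1885/4672) = 2700 - 1*(-4672/1885) = 2700 + 4672/1885 = 5094172/1885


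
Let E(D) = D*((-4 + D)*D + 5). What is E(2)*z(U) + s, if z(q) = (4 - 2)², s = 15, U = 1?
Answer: 23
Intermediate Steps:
z(q) = 4 (z(q) = 2² = 4)
E(D) = D*(5 + D*(-4 + D)) (E(D) = D*(D*(-4 + D) + 5) = D*(5 + D*(-4 + D)))
E(2)*z(U) + s = (2*(5 + 2² - 4*2))*4 + 15 = (2*(5 + 4 - 8))*4 + 15 = (2*1)*4 + 15 = 2*4 + 15 = 8 + 15 = 23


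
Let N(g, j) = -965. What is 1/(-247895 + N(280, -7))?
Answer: -1/248860 ≈ -4.0183e-6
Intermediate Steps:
1/(-247895 + N(280, -7)) = 1/(-247895 - 965) = 1/(-248860) = -1/248860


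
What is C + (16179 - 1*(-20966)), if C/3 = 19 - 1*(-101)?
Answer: 37505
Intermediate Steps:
C = 360 (C = 3*(19 - 1*(-101)) = 3*(19 + 101) = 3*120 = 360)
C + (16179 - 1*(-20966)) = 360 + (16179 - 1*(-20966)) = 360 + (16179 + 20966) = 360 + 37145 = 37505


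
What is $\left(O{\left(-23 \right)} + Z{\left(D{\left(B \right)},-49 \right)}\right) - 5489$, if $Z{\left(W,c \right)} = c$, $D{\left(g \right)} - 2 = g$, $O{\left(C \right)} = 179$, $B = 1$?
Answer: $-5359$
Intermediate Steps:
$D{\left(g \right)} = 2 + g$
$\left(O{\left(-23 \right)} + Z{\left(D{\left(B \right)},-49 \right)}\right) - 5489 = \left(179 - 49\right) - 5489 = 130 - 5489 = -5359$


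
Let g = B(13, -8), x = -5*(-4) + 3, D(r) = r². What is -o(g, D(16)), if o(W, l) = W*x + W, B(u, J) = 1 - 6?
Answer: 120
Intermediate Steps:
B(u, J) = -5
x = 23 (x = 20 + 3 = 23)
g = -5
o(W, l) = 24*W (o(W, l) = W*23 + W = 23*W + W = 24*W)
-o(g, D(16)) = -24*(-5) = -1*(-120) = 120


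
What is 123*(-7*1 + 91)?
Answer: 10332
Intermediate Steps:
123*(-7*1 + 91) = 123*(-7 + 91) = 123*84 = 10332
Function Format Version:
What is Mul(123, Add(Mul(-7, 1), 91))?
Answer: 10332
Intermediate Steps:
Mul(123, Add(Mul(-7, 1), 91)) = Mul(123, Add(-7, 91)) = Mul(123, 84) = 10332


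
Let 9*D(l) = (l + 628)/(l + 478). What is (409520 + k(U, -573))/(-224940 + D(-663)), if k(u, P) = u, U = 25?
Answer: -136378485/74905013 ≈ -1.8207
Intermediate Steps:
D(l) = (628 + l)/(9*(478 + l)) (D(l) = ((l + 628)/(l + 478))/9 = ((628 + l)/(478 + l))/9 = (628 + l)/(9*(478 + l)))
(409520 + k(U, -573))/(-224940 + D(-663)) = (409520 + 25)/(-224940 + (628 - 663)/(9*(478 - 663))) = 409545/(-224940 + (⅑)*(-35)/(-185)) = 409545/(-224940 + (⅑)*(-1/185)*(-35)) = 409545/(-224940 + 7/333) = 409545/(-74905013/333) = 409545*(-333/74905013) = -136378485/74905013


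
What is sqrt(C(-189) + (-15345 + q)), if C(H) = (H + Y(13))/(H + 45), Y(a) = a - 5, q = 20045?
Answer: sqrt(676981)/12 ≈ 68.566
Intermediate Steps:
Y(a) = -5 + a
C(H) = (8 + H)/(45 + H) (C(H) = (H + (-5 + 13))/(H + 45) = (H + 8)/(45 + H) = (8 + H)/(45 + H))
sqrt(C(-189) + (-15345 + q)) = sqrt((8 - 189)/(45 - 189) + (-15345 + 20045)) = sqrt(-181/(-144) + 4700) = sqrt(-1/144*(-181) + 4700) = sqrt(181/144 + 4700) = sqrt(676981/144) = sqrt(676981)/12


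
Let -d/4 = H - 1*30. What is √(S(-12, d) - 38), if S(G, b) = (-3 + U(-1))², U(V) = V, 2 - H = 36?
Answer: I*√22 ≈ 4.6904*I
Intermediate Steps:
H = -34 (H = 2 - 1*36 = 2 - 36 = -34)
d = 256 (d = -4*(-34 - 1*30) = -4*(-34 - 30) = -4*(-64) = 256)
S(G, b) = 16 (S(G, b) = (-3 - 1)² = (-4)² = 16)
√(S(-12, d) - 38) = √(16 - 38) = √(-22) = I*√22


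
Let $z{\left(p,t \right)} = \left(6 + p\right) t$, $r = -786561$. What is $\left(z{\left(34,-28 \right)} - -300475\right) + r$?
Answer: $-487206$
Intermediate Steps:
$z{\left(p,t \right)} = t \left(6 + p\right)$
$\left(z{\left(34,-28 \right)} - -300475\right) + r = \left(- 28 \left(6 + 34\right) - -300475\right) - 786561 = \left(\left(-28\right) 40 + 300475\right) - 786561 = \left(-1120 + 300475\right) - 786561 = 299355 - 786561 = -487206$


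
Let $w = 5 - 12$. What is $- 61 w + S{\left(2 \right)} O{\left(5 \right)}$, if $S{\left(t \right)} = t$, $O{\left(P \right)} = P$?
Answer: $437$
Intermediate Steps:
$w = -7$ ($w = 5 - 12 = -7$)
$- 61 w + S{\left(2 \right)} O{\left(5 \right)} = \left(-61\right) \left(-7\right) + 2 \cdot 5 = 427 + 10 = 437$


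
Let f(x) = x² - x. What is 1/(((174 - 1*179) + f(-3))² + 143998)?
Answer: 1/144047 ≈ 6.9422e-6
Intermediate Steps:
1/(((174 - 1*179) + f(-3))² + 143998) = 1/(((174 - 1*179) - 3*(-1 - 3))² + 143998) = 1/(((174 - 179) - 3*(-4))² + 143998) = 1/((-5 + 12)² + 143998) = 1/(7² + 143998) = 1/(49 + 143998) = 1/144047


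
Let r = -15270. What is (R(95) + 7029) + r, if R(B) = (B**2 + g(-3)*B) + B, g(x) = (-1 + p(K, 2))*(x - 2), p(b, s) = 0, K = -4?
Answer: 1354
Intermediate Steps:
g(x) = 2 - x (g(x) = (-1 + 0)*(x - 2) = -(-2 + x) = 2 - x)
R(B) = B**2 + 6*B (R(B) = (B**2 + (2 - 1*(-3))*B) + B = (B**2 + (2 + 3)*B) + B = (B**2 + 5*B) + B = B**2 + 6*B)
(R(95) + 7029) + r = (95*(6 + 95) + 7029) - 15270 = (95*101 + 7029) - 15270 = (9595 + 7029) - 15270 = 16624 - 15270 = 1354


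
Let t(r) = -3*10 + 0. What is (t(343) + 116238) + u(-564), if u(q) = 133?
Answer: 116341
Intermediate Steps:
t(r) = -30 (t(r) = -30 + 0 = -30)
(t(343) + 116238) + u(-564) = (-30 + 116238) + 133 = 116208 + 133 = 116341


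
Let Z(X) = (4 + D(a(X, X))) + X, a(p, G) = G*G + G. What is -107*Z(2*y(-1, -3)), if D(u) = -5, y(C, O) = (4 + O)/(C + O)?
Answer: 321/2 ≈ 160.50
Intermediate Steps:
a(p, G) = G + G² (a(p, G) = G² + G = G + G²)
y(C, O) = (4 + O)/(C + O)
Z(X) = -1 + X (Z(X) = (4 - 5) + X = -1 + X)
-107*Z(2*y(-1, -3)) = -107*(-1 + 2*((4 - 3)/(-1 - 3))) = -107*(-1 + 2*(1/(-4))) = -107*(-1 + 2*(-¼*1)) = -107*(-1 + 2*(-¼)) = -107*(-1 - ½) = -107*(-3/2) = 321/2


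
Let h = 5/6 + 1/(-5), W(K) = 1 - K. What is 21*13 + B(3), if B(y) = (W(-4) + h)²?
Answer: 274261/900 ≈ 304.73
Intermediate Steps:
h = 19/30 (h = 5*(⅙) + 1*(-⅕) = ⅚ - ⅕ = 19/30 ≈ 0.63333)
B(y) = 28561/900 (B(y) = ((1 - 1*(-4)) + 19/30)² = ((1 + 4) + 19/30)² = (5 + 19/30)² = (169/30)² = 28561/900)
21*13 + B(3) = 21*13 + 28561/900 = 273 + 28561/900 = 274261/900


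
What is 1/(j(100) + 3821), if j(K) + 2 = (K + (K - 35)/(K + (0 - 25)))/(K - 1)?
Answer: 1485/5672728 ≈ 0.00026178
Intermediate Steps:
j(K) = -2 + (K + (-35 + K)/(-25 + K))/(-1 + K) (j(K) = -2 + (K + (K - 35)/(K + (0 - 25)))/(K - 1) = -2 + (K + (-35 + K)/(K - 25))/(-1 + K) = -2 + (K + (-35 + K)/(-25 + K))/(-1 + K))
1/(j(100) + 3821) = 1/((-85 - 1*100² + 28*100)/(25 + 100² - 26*100) + 3821) = 1/((-85 - 1*10000 + 2800)/(25 + 10000 - 2600) + 3821) = 1/((-85 - 10000 + 2800)/7425 + 3821) = 1/((1/7425)*(-7285) + 3821) = 1/(-1457/1485 + 3821) = 1/(5672728/1485) = 1485/5672728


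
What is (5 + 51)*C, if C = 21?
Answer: 1176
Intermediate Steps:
(5 + 51)*C = (5 + 51)*21 = 56*21 = 1176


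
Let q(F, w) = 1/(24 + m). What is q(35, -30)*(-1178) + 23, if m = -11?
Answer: -879/13 ≈ -67.615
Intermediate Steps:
q(F, w) = 1/13 (q(F, w) = 1/(24 - 11) = 1/13)
q(35, -30)*(-1178) + 23 = (1/13)*(-1178) + 23 = -1178/13 + 23 = -879/13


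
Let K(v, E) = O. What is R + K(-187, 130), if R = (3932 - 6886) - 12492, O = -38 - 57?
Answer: -15541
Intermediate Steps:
O = -95
K(v, E) = -95
R = -15446 (R = -2954 - 12492 = -15446)
R + K(-187, 130) = -15446 - 95 = -15541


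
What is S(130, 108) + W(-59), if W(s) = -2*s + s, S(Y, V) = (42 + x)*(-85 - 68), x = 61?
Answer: -15700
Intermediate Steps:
S(Y, V) = -15759 (S(Y, V) = (42 + 61)*(-85 - 68) = 103*(-153) = -15759)
W(s) = -s
S(130, 108) + W(-59) = -15759 - 1*(-59) = -15759 + 59 = -15700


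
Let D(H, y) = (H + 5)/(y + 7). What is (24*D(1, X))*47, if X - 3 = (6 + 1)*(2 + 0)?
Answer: 282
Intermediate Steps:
X = 17 (X = 3 + (6 + 1)*(2 + 0) = 3 + 7*2 = 3 + 14 = 17)
D(H, y) = (5 + H)/(7 + y)
(24*D(1, X))*47 = (24*((5 + 1)/(7 + 17)))*47 = (24*(6/24))*47 = (24*((1/24)*6))*47 = (24*(¼))*47 = 6*47 = 282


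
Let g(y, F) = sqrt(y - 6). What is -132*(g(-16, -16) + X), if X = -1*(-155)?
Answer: -20460 - 132*I*sqrt(22) ≈ -20460.0 - 619.13*I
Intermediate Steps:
X = 155
g(y, F) = sqrt(-6 + y)
-132*(g(-16, -16) + X) = -132*(sqrt(-6 - 16) + 155) = -132*(sqrt(-22) + 155) = -132*(I*sqrt(22) + 155) = -132*(155 + I*sqrt(22)) = -20460 - 132*I*sqrt(22)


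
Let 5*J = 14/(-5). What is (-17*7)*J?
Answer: 1666/25 ≈ 66.640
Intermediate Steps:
J = -14/25 (J = (14/(-5))/5 = (14*(-⅕))/5 = (⅕)*(-14/5) = -14/25 ≈ -0.56000)
(-17*7)*J = -17*7*(-14/25) = -119*(-14/25) = 1666/25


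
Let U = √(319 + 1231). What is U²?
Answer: 1550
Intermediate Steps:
U = 5*√62 (U = √1550 = 5*√62 ≈ 39.370)
U² = (5*√62)² = 1550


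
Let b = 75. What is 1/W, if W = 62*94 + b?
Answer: 1/5903 ≈ 0.00016941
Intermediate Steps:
W = 5903 (W = 62*94 + 75 = 5828 + 75 = 5903)
1/W = 1/5903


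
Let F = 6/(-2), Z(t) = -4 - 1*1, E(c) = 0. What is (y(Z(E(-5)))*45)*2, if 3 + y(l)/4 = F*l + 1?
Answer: 4680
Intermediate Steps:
Z(t) = -5 (Z(t) = -4 - 1 = -5)
F = -3 (F = 6*(-1/2) = -3)
y(l) = -8 - 12*l (y(l) = -12 + 4*(-3*l + 1) = -12 + 4*(1 - 3*l) = -12 + (4 - 12*l) = -8 - 12*l)
(y(Z(E(-5)))*45)*2 = ((-8 - 12*(-5))*45)*2 = ((-8 + 60)*45)*2 = (52*45)*2 = 2340*2 = 4680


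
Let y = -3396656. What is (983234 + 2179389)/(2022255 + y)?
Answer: -3162623/1374401 ≈ -2.3011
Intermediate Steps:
(983234 + 2179389)/(2022255 + y) = (983234 + 2179389)/(2022255 - 3396656) = 3162623/(-1374401) = 3162623*(-1/1374401) = -3162623/1374401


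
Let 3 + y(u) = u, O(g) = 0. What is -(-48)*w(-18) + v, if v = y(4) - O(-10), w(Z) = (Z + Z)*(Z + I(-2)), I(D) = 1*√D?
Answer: 31105 - 1728*I*√2 ≈ 31105.0 - 2443.8*I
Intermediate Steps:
I(D) = √D
y(u) = -3 + u
w(Z) = 2*Z*(Z + I*√2) (w(Z) = (Z + Z)*(Z + √(-2)) = (2*Z)*(Z + I*√2) = 2*Z*(Z + I*√2))
v = 1 (v = (-3 + 4) - 1*0 = 1 + 0 = 1)
-(-48)*w(-18) + v = -(-48)*2*(-18)*(-18 + I*√2) + 1 = -(-48)*(648 - 36*I*√2) + 1 = -48*(-648 + 36*I*√2) + 1 = (31104 - 1728*I*√2) + 1 = 31105 - 1728*I*√2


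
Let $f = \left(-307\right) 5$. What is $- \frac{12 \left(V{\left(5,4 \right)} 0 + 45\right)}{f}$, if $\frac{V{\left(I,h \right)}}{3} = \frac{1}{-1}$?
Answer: $\frac{108}{307} \approx 0.35179$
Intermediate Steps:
$V{\left(I,h \right)} = -3$ ($V{\left(I,h \right)} = \frac{3}{-1} = 3 \left(-1\right) = -3$)
$f = -1535$
$- \frac{12 \left(V{\left(5,4 \right)} 0 + 45\right)}{f} = - \frac{12 \left(\left(-3\right) 0 + 45\right)}{-1535} = - \frac{12 \left(0 + 45\right) \left(-1\right)}{1535} = - \frac{12 \cdot 45 \left(-1\right)}{1535} = - \frac{540 \left(-1\right)}{1535} = \left(-1\right) \left(- \frac{108}{307}\right) = \frac{108}{307}$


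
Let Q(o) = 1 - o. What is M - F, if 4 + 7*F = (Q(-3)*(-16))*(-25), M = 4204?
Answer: 3976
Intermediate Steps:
F = 228 (F = -4/7 + (((1 - 1*(-3))*(-16))*(-25))/7 = -4/7 + (((1 + 3)*(-16))*(-25))/7 = -4/7 + ((4*(-16))*(-25))/7 = -4/7 + (-64*(-25))/7 = -4/7 + (⅐)*1600 = -4/7 + 1600/7 = 228)
M - F = 4204 - 1*228 = 4204 - 228 = 3976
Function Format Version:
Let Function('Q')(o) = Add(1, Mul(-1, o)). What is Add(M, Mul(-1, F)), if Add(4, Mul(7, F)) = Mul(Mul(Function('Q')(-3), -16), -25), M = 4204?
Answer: 3976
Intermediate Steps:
F = 228 (F = Add(Rational(-4, 7), Mul(Rational(1, 7), Mul(Mul(Add(1, Mul(-1, -3)), -16), -25))) = Add(Rational(-4, 7), Mul(Rational(1, 7), Mul(Mul(Add(1, 3), -16), -25))) = Add(Rational(-4, 7), Mul(Rational(1, 7), Mul(Mul(4, -16), -25))) = Add(Rational(-4, 7), Mul(Rational(1, 7), Mul(-64, -25))) = Add(Rational(-4, 7), Mul(Rational(1, 7), 1600)) = Add(Rational(-4, 7), Rational(1600, 7)) = 228)
Add(M, Mul(-1, F)) = Add(4204, Mul(-1, 228)) = Add(4204, -228) = 3976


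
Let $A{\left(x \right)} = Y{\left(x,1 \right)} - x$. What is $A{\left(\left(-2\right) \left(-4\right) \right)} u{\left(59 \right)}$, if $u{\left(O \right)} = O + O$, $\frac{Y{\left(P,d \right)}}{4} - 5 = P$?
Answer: $5192$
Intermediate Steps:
$Y{\left(P,d \right)} = 20 + 4 P$
$u{\left(O \right)} = 2 O$
$A{\left(x \right)} = 20 + 3 x$ ($A{\left(x \right)} = \left(20 + 4 x\right) - x = 20 + 3 x$)
$A{\left(\left(-2\right) \left(-4\right) \right)} u{\left(59 \right)} = \left(20 + 3 \left(\left(-2\right) \left(-4\right)\right)\right) 2 \cdot 59 = \left(20 + 3 \cdot 8\right) 118 = \left(20 + 24\right) 118 = 44 \cdot 118 = 5192$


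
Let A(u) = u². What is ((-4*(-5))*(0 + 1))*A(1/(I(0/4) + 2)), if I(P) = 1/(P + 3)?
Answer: 180/49 ≈ 3.6735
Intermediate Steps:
I(P) = 1/(3 + P)
((-4*(-5))*(0 + 1))*A(1/(I(0/4) + 2)) = ((-4*(-5))*(0 + 1))*(1/(1/(3 + 0/4) + 2))² = (20*1)*(1/(1/(3 + 0*(¼)) + 2))² = 20*(1/(1/(3 + 0) + 2))² = 20*(1/(1/3 + 2))² = 20*(1/(⅓ + 2))² = 20*(1/(7/3))² = 20*(3/7)² = 20*(9/49) = 180/49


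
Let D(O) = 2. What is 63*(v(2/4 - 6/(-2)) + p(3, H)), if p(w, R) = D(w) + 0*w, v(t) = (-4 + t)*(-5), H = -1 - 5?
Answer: 567/2 ≈ 283.50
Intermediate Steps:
H = -6
v(t) = 20 - 5*t
p(w, R) = 2 (p(w, R) = 2 + 0*w = 2 + 0 = 2)
63*(v(2/4 - 6/(-2)) + p(3, H)) = 63*((20 - 5*(2/4 - 6/(-2))) + 2) = 63*((20 - 5*(2*(1/4) - 6*(-1/2))) + 2) = 63*((20 - 5*(1/2 + 3)) + 2) = 63*((20 - 5*7/2) + 2) = 63*((20 - 35/2) + 2) = 63*(5/2 + 2) = 63*(9/2) = 567/2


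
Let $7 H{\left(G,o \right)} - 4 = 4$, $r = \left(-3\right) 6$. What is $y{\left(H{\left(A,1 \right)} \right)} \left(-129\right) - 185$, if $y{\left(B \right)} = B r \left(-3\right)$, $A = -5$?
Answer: $- \frac{57023}{7} \approx -8146.1$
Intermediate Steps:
$r = -18$
$H{\left(G,o \right)} = \frac{8}{7}$ ($H{\left(G,o \right)} = \frac{4}{7} + \frac{1}{7} \cdot 4 = \frac{4}{7} + \frac{4}{7} = \frac{8}{7}$)
$y{\left(B \right)} = 54 B$ ($y{\left(B \right)} = B \left(-18\right) \left(-3\right) = - 18 B \left(-3\right) = 54 B$)
$y{\left(H{\left(A,1 \right)} \right)} \left(-129\right) - 185 = 54 \cdot \frac{8}{7} \left(-129\right) - 185 = \frac{432}{7} \left(-129\right) - 185 = - \frac{55728}{7} - 185 = - \frac{57023}{7}$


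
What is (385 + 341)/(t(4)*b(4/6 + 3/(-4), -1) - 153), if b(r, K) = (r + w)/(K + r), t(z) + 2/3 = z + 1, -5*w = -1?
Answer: -5445/1151 ≈ -4.7307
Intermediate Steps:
w = ⅕ (w = -⅕*(-1) = ⅕ ≈ 0.20000)
t(z) = ⅓ + z (t(z) = -⅔ + (z + 1) = -⅔ + (1 + z) = ⅓ + z)
b(r, K) = (⅕ + r)/(K + r) (b(r, K) = (r + ⅕)/(K + r) = (⅕ + r)/(K + r))
(385 + 341)/(t(4)*b(4/6 + 3/(-4), -1) - 153) = (385 + 341)/((⅓ + 4)*((⅕ + (4/6 + 3/(-4)))/(-1 + (4/6 + 3/(-4)))) - 153) = 726/(13*((⅕ + (4*(⅙) + 3*(-¼)))/(-1 + (4*(⅙) + 3*(-¼))))/3 - 153) = 726/(13*((⅕ + (⅔ - ¾))/(-1 + (⅔ - ¾)))/3 - 153) = 726/(13*((⅕ - 1/12)/(-1 - 1/12))/3 - 153) = 726/(13*((7/60)/(-13/12))/3 - 153) = 726/(13*(-12/13*7/60)/3 - 153) = 726/((13/3)*(-7/65) - 153) = 726/(-7/15 - 153) = 726/(-2302/15) = 726*(-15/2302) = -5445/1151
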